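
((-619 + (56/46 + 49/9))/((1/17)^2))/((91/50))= -97233.92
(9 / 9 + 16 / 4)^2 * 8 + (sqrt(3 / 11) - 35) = sqrt(33) / 11 + 165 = 165.52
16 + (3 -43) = -24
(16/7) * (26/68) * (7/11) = 104/187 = 0.56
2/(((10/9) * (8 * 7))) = 9/280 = 0.03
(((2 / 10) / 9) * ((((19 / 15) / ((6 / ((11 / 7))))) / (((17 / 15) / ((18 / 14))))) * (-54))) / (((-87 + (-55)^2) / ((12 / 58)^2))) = -33858 / 5145561785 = -0.00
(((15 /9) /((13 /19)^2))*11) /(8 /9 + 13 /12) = 238260 /11999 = 19.86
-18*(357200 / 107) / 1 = -6429600 / 107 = -60089.72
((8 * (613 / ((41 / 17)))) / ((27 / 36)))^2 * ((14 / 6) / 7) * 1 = 111203574784 / 45387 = 2450119.52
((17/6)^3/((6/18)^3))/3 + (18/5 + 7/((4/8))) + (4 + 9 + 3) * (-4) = 18997/120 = 158.31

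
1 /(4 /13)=13 /4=3.25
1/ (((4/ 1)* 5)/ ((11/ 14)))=11/ 280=0.04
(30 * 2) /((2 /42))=1260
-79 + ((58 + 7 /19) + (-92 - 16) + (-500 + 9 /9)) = -11925 /19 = -627.63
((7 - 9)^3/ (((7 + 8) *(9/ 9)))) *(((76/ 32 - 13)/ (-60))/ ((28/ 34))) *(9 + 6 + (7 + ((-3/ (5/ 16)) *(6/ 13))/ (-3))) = -31501/ 11700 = -2.69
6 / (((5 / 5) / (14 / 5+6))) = 264 / 5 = 52.80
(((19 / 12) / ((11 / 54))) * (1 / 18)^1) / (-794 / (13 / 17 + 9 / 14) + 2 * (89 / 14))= -44555 / 56891516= -0.00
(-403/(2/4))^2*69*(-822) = -36846054648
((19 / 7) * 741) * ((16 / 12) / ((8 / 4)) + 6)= 93860 / 7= 13408.57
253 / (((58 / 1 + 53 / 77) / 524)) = 10208044 / 4519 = 2258.92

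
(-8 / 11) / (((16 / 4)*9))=-2 / 99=-0.02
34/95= 0.36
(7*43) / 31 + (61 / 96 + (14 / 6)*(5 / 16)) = 32957 / 2976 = 11.07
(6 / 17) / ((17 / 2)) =12 / 289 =0.04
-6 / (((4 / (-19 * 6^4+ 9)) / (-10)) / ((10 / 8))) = -1846125 / 4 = -461531.25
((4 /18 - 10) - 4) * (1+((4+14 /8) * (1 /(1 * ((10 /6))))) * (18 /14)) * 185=-872867 /63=-13855.03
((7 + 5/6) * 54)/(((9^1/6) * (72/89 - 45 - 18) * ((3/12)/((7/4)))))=-58562/1845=-31.74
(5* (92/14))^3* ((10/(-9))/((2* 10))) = -6083500/3087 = -1970.68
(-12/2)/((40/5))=-3/4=-0.75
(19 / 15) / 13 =19 / 195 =0.10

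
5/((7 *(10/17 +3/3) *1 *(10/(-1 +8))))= 17/54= 0.31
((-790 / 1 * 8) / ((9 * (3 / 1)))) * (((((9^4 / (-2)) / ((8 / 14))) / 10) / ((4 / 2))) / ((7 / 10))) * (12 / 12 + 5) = 575910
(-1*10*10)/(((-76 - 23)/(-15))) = -500/33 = -15.15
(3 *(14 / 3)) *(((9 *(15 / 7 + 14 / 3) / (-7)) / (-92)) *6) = 1287 / 161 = 7.99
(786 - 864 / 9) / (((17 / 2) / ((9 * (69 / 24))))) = 71415 / 34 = 2100.44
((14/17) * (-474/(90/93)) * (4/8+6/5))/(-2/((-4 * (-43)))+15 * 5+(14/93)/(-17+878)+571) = -1.06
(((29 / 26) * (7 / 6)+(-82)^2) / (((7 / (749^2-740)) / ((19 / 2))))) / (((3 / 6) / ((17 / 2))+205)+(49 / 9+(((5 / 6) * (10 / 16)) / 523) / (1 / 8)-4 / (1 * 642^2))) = 87449060789933291339 / 3600001701996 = 24291394.29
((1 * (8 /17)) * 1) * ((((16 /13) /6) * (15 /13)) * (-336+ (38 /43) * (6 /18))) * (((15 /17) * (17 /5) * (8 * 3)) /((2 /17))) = -166295040 /7267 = -22883.59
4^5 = 1024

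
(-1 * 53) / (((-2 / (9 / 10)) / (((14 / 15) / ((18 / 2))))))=371 / 150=2.47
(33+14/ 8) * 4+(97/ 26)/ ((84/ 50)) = 154213/ 1092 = 141.22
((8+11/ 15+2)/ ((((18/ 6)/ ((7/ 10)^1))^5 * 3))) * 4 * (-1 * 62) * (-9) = 83883737/ 15187500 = 5.52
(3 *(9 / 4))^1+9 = 63 / 4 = 15.75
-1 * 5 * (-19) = 95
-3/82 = -0.04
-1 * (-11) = 11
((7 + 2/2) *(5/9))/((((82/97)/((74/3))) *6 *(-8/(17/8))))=-305065/53136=-5.74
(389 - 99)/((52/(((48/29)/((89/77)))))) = 7.99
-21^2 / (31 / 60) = -26460 / 31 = -853.55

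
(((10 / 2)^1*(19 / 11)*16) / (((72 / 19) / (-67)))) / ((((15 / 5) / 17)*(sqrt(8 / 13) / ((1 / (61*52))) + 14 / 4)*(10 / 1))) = 5756506 / 7355777319 - 802621408*sqrt(26) / 7355777319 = -0.56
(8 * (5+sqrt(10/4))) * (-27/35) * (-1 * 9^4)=708588 * sqrt(10)/35+1417176/7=266475.20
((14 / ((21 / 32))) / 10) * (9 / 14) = 48 / 35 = 1.37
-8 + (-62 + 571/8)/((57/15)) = -841/152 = -5.53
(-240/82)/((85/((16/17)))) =-384/11849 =-0.03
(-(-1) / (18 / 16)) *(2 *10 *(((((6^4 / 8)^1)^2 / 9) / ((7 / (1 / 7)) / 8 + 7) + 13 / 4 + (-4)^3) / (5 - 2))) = 6696 / 7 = 956.57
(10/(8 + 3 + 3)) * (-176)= -880/7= -125.71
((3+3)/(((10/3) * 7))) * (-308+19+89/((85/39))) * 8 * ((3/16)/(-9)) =10.64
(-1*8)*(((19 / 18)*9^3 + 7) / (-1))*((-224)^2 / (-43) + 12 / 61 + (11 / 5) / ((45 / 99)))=-473280582804 / 65575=-7217393.56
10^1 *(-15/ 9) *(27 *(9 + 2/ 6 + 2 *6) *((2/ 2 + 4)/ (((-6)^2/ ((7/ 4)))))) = -7000/ 3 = -2333.33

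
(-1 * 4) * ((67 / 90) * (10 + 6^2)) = -136.98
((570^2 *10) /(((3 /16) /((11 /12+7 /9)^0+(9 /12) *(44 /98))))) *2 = 2269968000 /49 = 46325877.55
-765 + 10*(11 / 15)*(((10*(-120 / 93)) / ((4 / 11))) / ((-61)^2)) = -264754745 / 346053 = -765.07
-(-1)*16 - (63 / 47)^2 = 31375 / 2209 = 14.20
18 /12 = 1.50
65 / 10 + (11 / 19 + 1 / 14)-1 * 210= -26979 / 133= -202.85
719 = 719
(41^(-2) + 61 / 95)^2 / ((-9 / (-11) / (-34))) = -437752393056 / 25502493025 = -17.17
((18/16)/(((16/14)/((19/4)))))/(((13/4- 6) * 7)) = -171/704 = -0.24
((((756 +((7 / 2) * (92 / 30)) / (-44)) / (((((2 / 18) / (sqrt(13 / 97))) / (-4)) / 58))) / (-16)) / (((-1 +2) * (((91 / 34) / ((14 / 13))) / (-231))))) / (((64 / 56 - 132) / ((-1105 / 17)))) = -108445386987 * sqrt(1261) / 2310152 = -1666971.10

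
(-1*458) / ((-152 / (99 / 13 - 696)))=-107859 / 52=-2074.21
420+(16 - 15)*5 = 425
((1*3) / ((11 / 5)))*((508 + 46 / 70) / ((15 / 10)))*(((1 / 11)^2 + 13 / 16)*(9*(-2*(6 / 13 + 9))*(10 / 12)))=-7456163445 / 138424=-53864.67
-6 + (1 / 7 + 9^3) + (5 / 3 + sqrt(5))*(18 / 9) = 2*sqrt(5) + 15256 / 21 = 730.95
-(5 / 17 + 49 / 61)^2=-1295044 / 1075369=-1.20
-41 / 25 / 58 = -0.03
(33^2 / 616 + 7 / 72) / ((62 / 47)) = 11045 / 7812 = 1.41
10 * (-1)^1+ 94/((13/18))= 1562/13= 120.15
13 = 13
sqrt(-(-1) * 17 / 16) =sqrt(17) / 4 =1.03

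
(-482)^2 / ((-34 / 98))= -11383876 / 17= -669639.76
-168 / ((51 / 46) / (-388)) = 999488 / 17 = 58793.41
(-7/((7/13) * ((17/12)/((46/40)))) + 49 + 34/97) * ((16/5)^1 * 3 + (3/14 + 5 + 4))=30092133/41225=729.95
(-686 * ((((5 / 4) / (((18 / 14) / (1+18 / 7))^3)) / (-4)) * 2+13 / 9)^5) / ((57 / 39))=7335547221924416290357065959 / 64093085856535855104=114451459.53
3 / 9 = 1 / 3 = 0.33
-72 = -72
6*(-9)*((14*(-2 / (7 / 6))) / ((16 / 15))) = 1215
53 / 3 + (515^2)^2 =211032901928 / 3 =70344300642.67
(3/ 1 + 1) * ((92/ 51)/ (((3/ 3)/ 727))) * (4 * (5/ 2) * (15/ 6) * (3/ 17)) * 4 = 26753600/ 289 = 92573.01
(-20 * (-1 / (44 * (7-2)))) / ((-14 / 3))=-3 / 154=-0.02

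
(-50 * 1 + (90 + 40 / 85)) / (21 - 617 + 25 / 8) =-5504 / 80631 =-0.07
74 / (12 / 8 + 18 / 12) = 74 / 3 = 24.67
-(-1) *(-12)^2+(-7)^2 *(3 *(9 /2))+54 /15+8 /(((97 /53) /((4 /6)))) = 2362961 /2910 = 812.01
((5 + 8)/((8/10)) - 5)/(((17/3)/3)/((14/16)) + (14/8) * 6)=567/638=0.89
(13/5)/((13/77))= 77/5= 15.40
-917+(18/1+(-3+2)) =-900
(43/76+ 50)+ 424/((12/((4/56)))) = 84731/1596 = 53.09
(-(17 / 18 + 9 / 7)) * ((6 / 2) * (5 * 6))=-1405 / 7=-200.71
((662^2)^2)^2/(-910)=-18443099949536387051648/455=-40534285603376674838.79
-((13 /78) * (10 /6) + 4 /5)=-97 /90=-1.08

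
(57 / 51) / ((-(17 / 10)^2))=-1900 / 4913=-0.39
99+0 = 99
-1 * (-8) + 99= 107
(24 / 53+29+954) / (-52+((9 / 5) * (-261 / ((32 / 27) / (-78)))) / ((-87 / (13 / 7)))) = -29188880 / 21132319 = -1.38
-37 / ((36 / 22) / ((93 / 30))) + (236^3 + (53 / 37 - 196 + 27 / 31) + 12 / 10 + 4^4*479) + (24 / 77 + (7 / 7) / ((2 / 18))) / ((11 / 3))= 2319955322319751 / 174871620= 13266619.95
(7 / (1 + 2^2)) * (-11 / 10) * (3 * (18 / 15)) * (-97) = 67221 / 125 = 537.77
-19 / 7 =-2.71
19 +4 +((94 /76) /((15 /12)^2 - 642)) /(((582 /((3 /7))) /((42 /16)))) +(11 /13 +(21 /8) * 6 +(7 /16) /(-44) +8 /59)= 405059681206419 /10197415012928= 39.72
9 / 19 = 0.47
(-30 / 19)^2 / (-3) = -300 / 361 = -0.83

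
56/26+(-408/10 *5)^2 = 41618.15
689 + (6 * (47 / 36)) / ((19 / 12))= 13185 / 19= 693.95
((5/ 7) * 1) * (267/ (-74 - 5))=-1335/ 553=-2.41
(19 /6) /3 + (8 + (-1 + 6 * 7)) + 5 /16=7253 /144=50.37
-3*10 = -30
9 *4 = 36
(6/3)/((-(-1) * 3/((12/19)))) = 8/19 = 0.42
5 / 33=0.15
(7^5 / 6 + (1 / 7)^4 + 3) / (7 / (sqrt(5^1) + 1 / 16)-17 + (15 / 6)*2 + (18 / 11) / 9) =-319.64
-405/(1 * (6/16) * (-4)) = 270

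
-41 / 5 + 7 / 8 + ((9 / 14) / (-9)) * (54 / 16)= -4237 / 560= -7.57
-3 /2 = -1.50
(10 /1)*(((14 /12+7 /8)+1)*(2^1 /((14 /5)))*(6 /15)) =365 /42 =8.69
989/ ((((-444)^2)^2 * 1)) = 989/ 38862602496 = 0.00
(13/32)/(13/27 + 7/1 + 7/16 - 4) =351/3386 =0.10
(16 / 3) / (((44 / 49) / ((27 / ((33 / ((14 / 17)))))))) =8232 / 2057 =4.00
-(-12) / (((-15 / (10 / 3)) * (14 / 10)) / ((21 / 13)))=-40 / 13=-3.08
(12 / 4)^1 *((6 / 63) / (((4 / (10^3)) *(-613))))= -500 / 4291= -0.12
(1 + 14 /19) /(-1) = -1.74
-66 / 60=-11 / 10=-1.10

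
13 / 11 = 1.18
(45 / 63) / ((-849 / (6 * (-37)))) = 370 / 1981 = 0.19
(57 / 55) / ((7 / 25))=285 / 77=3.70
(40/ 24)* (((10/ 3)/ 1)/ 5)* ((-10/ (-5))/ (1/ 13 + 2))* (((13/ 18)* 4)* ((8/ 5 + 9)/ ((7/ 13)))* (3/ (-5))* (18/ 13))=-143312/ 2835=-50.55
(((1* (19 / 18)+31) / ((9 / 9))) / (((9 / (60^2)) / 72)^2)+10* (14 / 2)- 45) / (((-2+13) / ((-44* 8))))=-850821120800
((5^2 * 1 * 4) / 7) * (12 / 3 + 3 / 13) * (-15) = -82500 / 91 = -906.59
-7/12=-0.58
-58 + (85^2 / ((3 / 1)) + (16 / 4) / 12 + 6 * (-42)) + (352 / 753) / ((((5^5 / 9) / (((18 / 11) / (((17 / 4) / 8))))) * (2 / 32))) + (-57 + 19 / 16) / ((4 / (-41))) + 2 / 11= 75221037934307 / 28162200000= 2670.99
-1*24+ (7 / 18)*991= 6505 / 18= 361.39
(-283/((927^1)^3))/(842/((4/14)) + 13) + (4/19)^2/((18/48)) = 100605014497517/851212740714480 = 0.12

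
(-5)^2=25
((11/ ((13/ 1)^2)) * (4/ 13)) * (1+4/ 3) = 308/ 6591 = 0.05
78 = 78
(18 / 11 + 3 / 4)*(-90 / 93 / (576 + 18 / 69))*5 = -60375 / 3013076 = -0.02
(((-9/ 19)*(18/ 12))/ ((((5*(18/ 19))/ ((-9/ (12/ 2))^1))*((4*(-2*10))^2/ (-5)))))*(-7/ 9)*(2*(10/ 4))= 7/ 10240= 0.00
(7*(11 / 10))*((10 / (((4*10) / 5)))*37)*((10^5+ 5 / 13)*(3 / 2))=11111142735 / 208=53418955.46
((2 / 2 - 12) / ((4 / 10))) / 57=-55 / 114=-0.48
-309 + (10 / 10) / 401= -123908 / 401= -309.00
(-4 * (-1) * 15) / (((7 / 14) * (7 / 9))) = 1080 / 7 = 154.29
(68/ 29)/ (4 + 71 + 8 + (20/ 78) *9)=0.03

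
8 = 8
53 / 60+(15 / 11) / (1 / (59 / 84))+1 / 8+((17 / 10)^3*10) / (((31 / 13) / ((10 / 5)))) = 61830841 / 1432200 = 43.17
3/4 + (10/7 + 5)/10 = 39/28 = 1.39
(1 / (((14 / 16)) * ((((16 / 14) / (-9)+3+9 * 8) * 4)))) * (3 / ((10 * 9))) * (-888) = -2664 / 23585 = -0.11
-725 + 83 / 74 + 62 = -48979 / 74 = -661.88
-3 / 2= -1.50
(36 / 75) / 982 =6 / 12275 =0.00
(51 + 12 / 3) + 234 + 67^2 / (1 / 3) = 13756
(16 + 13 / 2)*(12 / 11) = 24.55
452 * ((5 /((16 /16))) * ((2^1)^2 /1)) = 9040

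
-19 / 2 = -9.50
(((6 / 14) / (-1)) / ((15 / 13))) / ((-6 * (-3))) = -0.02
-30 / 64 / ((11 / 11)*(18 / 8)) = -5 / 24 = -0.21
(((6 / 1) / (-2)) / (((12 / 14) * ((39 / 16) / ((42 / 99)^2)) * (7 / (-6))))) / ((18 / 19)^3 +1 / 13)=21509824 / 90033075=0.24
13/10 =1.30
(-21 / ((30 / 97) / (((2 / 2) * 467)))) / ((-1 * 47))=317093 / 470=674.67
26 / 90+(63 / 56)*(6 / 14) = 1943 / 2520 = 0.77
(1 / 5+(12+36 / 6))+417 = 2176 / 5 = 435.20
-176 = -176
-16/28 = -4/7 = -0.57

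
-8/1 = -8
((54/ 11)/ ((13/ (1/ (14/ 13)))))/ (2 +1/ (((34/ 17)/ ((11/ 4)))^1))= 8/ 77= 0.10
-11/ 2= -5.50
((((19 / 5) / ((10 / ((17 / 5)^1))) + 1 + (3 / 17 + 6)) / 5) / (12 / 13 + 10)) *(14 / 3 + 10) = 1715571 / 754375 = 2.27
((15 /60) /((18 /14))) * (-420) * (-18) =1470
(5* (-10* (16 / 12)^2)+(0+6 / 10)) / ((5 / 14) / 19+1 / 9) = -1056818 / 1555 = -679.63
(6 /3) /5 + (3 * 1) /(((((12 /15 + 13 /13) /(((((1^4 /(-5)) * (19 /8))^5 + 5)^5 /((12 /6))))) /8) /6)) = 34341892818247029427999423954893728949719501 /281474976710656000000000000000000000000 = 122006.91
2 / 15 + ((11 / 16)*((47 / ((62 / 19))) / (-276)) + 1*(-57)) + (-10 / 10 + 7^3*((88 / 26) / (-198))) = -3404419933 / 53389440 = -63.77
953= 953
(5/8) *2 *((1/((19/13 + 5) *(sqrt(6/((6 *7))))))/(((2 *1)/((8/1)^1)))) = 65 *sqrt(7)/84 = 2.05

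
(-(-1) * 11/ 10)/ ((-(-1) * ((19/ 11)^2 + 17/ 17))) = 1331/ 4820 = 0.28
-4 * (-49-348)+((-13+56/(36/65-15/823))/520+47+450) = 2389861987/1146120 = 2085.18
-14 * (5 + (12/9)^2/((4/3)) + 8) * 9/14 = -129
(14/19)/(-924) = -1/1254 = -0.00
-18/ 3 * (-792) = 4752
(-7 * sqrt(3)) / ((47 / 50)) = -12.90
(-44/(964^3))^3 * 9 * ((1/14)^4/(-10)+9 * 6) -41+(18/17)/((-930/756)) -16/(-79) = -7484513407623316344487891457221156757/179664875318854214868321486053703680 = -41.66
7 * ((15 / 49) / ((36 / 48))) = 20 / 7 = 2.86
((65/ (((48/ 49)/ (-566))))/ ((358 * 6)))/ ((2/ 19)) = -17125745/ 103104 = -166.10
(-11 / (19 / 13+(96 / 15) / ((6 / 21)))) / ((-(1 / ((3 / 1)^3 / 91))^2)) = 1215 / 29939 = 0.04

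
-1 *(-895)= 895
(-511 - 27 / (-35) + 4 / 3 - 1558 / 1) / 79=-217024 / 8295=-26.16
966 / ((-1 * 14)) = -69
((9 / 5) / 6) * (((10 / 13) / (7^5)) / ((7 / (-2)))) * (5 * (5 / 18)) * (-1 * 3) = 25 / 1529437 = 0.00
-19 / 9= -2.11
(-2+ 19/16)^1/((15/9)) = -39/80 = -0.49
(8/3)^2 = 64/9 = 7.11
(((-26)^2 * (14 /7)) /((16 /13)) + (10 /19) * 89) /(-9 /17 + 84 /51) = 739891 /722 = 1024.78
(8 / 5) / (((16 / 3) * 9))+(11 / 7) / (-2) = -79 / 105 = -0.75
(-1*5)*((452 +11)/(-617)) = 2315/617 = 3.75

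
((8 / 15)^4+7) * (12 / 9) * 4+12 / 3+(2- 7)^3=-12641339 / 151875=-83.24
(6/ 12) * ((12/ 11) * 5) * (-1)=-30/ 11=-2.73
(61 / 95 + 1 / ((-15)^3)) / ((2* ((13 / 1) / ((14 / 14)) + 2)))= 20578 / 961875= 0.02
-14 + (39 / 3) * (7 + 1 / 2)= 167 / 2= 83.50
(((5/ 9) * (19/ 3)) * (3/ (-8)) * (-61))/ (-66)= -5795/ 4752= -1.22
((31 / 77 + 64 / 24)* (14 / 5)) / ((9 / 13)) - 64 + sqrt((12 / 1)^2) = -58786 / 1485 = -39.59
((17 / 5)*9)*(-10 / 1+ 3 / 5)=-287.64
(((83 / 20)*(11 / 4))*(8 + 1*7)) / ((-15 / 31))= -28303 / 80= -353.79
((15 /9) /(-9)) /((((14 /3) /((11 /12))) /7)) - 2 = -2.25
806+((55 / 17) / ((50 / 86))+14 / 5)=814.36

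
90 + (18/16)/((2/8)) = 189/2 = 94.50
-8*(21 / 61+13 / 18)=-4684 / 549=-8.53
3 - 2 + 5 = 6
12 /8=3 /2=1.50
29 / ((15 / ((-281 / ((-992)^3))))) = 8149 / 14642872320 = 0.00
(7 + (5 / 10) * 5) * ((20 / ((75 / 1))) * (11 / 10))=209 / 75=2.79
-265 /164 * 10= -1325 /82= -16.16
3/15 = 1/5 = 0.20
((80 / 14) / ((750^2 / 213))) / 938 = 71 / 30778125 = 0.00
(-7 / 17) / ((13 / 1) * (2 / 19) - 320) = 133 / 102918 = 0.00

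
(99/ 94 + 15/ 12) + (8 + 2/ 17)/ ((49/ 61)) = 1943273/ 156604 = 12.41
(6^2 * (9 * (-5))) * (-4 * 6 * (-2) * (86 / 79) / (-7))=12092.88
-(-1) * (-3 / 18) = -1 / 6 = -0.17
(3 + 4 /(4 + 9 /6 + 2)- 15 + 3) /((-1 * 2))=127 /30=4.23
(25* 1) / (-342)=-25 / 342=-0.07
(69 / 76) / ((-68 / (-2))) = 0.03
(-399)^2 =159201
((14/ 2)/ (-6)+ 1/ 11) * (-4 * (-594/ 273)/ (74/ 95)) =-40470/ 3367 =-12.02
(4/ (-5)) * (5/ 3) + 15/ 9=1/ 3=0.33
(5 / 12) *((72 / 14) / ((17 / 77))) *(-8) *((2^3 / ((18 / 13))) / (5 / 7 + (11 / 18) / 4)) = -3843840 / 7429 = -517.41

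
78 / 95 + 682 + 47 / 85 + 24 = 1142409 / 1615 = 707.37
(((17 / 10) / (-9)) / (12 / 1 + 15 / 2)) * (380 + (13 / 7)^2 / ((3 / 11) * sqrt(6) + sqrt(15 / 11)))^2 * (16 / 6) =-193686746015368 / 51917675355 - 2956096 * sqrt(165) / 440559 + 72307664 * sqrt(110) / 1331222445 + 2956096 * sqrt(6) / 146853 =-3766.96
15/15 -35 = -34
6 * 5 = 30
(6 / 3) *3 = 6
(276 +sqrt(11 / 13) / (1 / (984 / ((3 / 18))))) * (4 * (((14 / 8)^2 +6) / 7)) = 10005 / 7 +214020 * sqrt(143) / 91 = 29553.54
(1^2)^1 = 1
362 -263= 99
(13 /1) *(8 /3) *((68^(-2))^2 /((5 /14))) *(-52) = -1183 /5011260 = -0.00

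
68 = 68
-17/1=-17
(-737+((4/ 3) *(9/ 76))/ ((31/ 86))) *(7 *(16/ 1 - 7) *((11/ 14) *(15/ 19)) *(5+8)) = -8375184675/ 22382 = -374192.86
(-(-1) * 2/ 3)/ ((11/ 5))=0.30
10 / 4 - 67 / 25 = -0.18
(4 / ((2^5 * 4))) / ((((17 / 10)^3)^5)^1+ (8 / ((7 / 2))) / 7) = 1531250000000000 / 140274729523980973857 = 0.00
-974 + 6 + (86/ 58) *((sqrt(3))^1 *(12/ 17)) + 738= -230 + 516 *sqrt(3)/ 493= -228.19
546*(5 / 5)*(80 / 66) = 661.82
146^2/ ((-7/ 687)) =-14644092/ 7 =-2092013.14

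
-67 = -67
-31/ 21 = -1.48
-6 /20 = -3 /10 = -0.30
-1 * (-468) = 468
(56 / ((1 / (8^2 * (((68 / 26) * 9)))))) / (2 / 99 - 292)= -54286848 / 187889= -288.93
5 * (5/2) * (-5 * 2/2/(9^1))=-125/18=-6.94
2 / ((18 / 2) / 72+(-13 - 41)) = -16 / 431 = -0.04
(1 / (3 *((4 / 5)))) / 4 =5 / 48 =0.10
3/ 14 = 0.21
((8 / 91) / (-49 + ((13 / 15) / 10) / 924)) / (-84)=13200 / 618016217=0.00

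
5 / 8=0.62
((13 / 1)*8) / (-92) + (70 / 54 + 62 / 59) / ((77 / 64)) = 0.82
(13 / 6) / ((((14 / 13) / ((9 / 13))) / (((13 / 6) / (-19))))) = -169 / 1064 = -0.16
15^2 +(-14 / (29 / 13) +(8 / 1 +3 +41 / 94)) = 627417 / 2726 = 230.16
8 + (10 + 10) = 28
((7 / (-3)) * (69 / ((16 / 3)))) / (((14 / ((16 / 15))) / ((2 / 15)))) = -0.31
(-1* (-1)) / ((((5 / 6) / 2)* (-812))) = -3 / 1015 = -0.00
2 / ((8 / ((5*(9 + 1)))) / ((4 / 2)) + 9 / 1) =50 / 227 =0.22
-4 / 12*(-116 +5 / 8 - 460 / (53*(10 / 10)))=17533 / 424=41.35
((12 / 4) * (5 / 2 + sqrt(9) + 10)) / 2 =93 / 4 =23.25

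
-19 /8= -2.38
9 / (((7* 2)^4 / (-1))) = -9 / 38416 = -0.00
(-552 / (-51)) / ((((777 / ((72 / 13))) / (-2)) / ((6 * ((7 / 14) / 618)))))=-4416 / 5895617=-0.00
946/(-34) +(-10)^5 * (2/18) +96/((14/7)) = -11090.93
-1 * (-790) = 790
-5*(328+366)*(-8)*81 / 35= 449712 / 7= 64244.57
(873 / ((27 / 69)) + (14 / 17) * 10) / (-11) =-38067 / 187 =-203.57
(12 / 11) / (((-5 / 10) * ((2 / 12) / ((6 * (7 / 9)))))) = -672 / 11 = -61.09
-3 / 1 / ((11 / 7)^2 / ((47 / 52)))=-6909 / 6292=-1.10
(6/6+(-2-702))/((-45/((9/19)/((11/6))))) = 222/55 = 4.04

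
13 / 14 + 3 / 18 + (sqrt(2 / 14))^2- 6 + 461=9581 / 21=456.24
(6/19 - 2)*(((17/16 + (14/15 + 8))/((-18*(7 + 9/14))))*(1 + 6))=235102/274455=0.86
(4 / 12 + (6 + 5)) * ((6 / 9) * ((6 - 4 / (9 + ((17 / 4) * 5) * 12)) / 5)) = 2686 / 297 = 9.04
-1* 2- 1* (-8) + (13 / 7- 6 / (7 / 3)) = 37 / 7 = 5.29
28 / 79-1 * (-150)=11878 / 79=150.35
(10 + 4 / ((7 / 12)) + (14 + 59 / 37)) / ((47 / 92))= 773260 / 12173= 63.52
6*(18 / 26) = 54 / 13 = 4.15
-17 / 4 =-4.25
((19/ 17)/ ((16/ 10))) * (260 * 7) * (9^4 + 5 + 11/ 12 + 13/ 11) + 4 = 37475617477/ 4488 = 8350182.15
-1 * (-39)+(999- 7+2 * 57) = 1145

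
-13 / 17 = -0.76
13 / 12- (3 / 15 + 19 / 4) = -58 / 15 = -3.87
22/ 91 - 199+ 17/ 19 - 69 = -461407/ 1729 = -266.86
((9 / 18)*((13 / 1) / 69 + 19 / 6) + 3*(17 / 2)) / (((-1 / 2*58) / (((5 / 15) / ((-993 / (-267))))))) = -667589 / 7947972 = -0.08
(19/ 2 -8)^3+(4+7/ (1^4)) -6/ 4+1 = 111/ 8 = 13.88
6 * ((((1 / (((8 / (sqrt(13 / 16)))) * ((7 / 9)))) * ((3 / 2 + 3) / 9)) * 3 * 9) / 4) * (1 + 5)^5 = 177147 * sqrt(13) / 28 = 22811.16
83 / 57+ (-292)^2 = 4860131 / 57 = 85265.46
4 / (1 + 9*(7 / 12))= 16 / 25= 0.64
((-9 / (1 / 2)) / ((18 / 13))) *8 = -104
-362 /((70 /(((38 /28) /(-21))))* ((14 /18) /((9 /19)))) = 4887 /24010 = 0.20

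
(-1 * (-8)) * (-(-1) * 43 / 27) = 344 / 27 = 12.74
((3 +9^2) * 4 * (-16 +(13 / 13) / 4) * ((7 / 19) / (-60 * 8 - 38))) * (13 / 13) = 3.76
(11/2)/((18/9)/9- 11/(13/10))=-1287/1928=-0.67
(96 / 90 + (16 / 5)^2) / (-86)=-424 / 3225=-0.13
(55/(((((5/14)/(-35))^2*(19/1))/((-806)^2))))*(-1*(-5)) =1715753639600/19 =90302823136.84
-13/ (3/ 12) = -52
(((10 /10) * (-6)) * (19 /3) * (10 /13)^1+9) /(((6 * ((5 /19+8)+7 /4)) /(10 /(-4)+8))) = -54967 /29679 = -1.85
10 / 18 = 5 / 9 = 0.56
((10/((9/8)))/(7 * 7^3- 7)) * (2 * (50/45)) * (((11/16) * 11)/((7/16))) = 96800/678699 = 0.14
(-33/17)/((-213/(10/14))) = 55/8449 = 0.01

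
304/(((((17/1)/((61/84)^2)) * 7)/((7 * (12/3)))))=282796/7497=37.72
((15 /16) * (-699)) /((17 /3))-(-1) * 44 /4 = -28463 /272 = -104.64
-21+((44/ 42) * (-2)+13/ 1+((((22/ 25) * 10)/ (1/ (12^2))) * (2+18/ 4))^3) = 558824660129.94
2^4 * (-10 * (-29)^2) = -134560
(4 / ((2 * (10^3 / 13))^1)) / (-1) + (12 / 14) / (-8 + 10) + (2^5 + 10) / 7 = 22409 / 3500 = 6.40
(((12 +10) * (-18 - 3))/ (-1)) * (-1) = -462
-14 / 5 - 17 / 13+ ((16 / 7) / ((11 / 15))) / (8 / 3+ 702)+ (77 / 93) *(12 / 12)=-1611442114 / 491996505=-3.28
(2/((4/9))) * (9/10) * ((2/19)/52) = 81/9880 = 0.01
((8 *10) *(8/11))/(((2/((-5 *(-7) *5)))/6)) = 336000/11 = 30545.45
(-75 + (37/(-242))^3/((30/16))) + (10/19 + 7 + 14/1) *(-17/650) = -4959803232559/65636335050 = -75.56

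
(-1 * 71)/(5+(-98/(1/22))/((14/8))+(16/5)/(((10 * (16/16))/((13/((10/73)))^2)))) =-44375/1034327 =-0.04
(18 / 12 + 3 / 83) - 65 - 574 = -105819 / 166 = -637.46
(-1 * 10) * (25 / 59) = -250 / 59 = -4.24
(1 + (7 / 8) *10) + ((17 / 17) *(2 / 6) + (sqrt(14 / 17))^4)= 37321 / 3468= 10.76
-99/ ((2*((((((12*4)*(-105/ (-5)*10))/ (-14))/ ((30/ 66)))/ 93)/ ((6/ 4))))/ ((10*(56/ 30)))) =651/ 8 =81.38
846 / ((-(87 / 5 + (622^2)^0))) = -2115 / 46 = -45.98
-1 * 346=-346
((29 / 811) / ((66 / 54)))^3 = 17779581 / 709971013961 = 0.00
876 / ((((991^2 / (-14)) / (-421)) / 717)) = 3701974248 / 982081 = 3769.52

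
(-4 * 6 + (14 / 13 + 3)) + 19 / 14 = -3379 / 182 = -18.57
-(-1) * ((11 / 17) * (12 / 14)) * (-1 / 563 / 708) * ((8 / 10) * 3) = -66 / 19764115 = -0.00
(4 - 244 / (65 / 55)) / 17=-2632 / 221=-11.91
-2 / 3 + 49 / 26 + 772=60311 / 78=773.22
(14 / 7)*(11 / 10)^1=11 / 5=2.20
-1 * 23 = -23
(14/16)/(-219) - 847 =-1483951/1752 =-847.00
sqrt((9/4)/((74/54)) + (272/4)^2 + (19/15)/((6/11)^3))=sqrt(205519327910)/6660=68.07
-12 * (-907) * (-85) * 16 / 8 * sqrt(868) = -3700560 * sqrt(217) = -54512652.81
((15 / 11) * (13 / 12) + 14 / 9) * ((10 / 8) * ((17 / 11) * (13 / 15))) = 5.08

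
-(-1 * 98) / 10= 9.80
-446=-446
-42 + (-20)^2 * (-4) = -1642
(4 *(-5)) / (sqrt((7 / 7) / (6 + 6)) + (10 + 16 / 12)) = -8160 / 4621 + 120 *sqrt(3) / 4621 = -1.72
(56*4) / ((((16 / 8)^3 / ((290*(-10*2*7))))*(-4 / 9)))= 2557800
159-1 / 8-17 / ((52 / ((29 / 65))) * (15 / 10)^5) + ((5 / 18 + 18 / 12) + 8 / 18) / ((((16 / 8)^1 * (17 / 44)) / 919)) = 78239924161 / 27925560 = 2801.73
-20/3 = -6.67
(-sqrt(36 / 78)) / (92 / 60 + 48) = -15* sqrt(78) / 9659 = -0.01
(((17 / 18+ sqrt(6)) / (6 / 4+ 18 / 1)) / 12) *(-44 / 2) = -11 *sqrt(6) / 117 - 187 / 2106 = -0.32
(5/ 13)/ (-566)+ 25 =183945/ 7358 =25.00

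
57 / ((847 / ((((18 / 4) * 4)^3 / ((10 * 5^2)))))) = 166212 / 105875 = 1.57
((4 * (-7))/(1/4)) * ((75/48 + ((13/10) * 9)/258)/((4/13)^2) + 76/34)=-2152.44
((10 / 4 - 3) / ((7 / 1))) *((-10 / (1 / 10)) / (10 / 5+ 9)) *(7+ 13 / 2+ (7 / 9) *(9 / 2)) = 850 / 77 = 11.04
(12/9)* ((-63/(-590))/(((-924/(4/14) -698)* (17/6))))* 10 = -126/985949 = -0.00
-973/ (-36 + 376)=-973/ 340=-2.86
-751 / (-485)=751 / 485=1.55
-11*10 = -110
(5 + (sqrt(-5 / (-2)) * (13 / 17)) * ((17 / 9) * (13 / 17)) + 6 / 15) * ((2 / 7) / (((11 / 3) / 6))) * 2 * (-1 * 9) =-17496 / 385 - 6084 * sqrt(10) / 1309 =-60.14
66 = 66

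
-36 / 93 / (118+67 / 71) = -284 / 87265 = -0.00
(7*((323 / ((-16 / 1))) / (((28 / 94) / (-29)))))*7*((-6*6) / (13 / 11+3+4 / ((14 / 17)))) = -24547677 / 64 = -383557.45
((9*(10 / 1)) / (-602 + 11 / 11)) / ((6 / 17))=-255 / 601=-0.42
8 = 8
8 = 8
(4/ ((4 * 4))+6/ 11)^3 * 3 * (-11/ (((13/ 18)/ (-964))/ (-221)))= -4742789625/ 968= -4899576.06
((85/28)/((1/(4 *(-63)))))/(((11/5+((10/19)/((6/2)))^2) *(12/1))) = -4142475/144956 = -28.58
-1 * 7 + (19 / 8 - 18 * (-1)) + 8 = 171 / 8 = 21.38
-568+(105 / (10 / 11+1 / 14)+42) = -63256 / 151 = -418.91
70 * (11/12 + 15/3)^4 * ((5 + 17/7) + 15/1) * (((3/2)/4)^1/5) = 3989633917/27648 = 144301.00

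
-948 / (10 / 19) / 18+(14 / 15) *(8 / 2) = -96.33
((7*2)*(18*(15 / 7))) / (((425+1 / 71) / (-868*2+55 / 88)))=-133068555 / 60352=-2204.87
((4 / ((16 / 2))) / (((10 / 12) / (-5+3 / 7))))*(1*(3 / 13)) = -288 / 455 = -0.63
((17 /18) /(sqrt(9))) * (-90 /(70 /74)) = -629 /21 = -29.95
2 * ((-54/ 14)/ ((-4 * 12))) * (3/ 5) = 27/ 280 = 0.10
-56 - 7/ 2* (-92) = 266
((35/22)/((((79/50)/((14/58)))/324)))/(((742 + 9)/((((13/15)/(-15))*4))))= -458640/18925951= -0.02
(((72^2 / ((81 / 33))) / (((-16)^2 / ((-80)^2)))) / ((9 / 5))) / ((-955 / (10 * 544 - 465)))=-152809.77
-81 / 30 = -27 / 10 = -2.70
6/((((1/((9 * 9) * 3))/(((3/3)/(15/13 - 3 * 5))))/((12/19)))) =-6318/95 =-66.51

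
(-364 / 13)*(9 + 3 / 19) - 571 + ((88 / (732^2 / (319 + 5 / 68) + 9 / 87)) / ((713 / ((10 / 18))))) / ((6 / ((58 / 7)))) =-2238655658843251423 / 2705582368577277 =-827.42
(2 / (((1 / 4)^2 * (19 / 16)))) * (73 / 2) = 18688 / 19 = 983.58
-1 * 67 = -67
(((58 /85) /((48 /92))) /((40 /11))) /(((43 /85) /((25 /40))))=7337 /16512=0.44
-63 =-63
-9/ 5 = -1.80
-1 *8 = -8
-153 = -153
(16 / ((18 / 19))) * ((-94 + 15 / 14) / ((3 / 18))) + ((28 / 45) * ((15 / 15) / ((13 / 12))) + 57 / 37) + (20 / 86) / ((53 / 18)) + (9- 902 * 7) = -1809336348488 / 115100895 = -15719.57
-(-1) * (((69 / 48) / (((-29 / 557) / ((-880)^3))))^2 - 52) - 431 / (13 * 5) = 19352429170146575356794949 / 54665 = 354018643924752133116.16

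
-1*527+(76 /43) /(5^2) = -566449 /1075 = -526.93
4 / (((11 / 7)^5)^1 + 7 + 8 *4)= 16807 / 204131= 0.08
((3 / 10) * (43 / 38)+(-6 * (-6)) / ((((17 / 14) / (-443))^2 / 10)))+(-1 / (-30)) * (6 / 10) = 26309926133387 / 549100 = 47914635.10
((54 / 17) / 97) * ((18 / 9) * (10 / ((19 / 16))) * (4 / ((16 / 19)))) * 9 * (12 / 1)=282.94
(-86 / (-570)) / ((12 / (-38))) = -43 / 90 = -0.48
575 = 575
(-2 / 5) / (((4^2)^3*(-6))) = 1 / 61440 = 0.00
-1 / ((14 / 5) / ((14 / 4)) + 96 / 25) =-25 / 116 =-0.22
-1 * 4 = -4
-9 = -9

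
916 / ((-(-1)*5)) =183.20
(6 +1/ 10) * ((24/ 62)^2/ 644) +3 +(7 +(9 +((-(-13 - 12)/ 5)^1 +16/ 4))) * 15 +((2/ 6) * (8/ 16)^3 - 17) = 6703313677/ 18566520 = 361.04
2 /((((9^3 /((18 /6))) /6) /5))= 20 /81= 0.25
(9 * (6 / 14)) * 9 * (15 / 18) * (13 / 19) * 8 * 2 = 42120 / 133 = 316.69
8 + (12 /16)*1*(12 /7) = 65 /7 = 9.29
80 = 80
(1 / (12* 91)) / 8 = 0.00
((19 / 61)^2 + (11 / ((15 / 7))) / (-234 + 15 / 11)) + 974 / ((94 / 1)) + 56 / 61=76224432421 / 6713037495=11.35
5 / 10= 1 / 2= 0.50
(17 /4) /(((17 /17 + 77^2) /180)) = 0.13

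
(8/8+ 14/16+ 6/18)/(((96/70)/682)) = 1098.19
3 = 3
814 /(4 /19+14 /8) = 61864 /149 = 415.19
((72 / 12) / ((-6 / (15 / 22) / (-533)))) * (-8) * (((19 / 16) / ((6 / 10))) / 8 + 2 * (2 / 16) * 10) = -2811575 / 352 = -7987.43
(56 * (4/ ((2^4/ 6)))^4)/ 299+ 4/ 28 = 4567/ 4186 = 1.09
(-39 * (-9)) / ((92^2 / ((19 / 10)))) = 6669 / 84640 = 0.08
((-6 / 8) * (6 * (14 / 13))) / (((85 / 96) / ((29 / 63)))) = -2784 / 1105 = -2.52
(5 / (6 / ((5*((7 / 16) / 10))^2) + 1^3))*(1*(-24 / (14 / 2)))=-0.14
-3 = -3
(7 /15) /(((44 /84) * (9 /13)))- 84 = -40943 /495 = -82.71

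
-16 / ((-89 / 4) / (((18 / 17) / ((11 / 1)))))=1152 / 16643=0.07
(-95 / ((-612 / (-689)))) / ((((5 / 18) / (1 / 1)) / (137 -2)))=-1767285 / 34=-51978.97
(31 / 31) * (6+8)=14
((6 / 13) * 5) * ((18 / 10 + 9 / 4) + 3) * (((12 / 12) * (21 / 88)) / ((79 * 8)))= 8883 / 1446016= 0.01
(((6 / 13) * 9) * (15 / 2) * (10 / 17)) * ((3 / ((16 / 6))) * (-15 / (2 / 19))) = -5194125 / 1768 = -2937.85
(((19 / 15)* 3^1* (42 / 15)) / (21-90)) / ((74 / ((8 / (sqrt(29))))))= -1064* sqrt(29) / 1850925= -0.00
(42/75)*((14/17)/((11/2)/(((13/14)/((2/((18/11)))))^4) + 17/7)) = 257097325212/10556949643025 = 0.02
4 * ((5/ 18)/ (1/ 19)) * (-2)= -380/ 9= -42.22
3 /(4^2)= 3 /16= 0.19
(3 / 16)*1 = 3 / 16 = 0.19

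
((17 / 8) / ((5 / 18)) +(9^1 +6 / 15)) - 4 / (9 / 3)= 943 / 60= 15.72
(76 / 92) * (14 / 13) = 266 / 299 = 0.89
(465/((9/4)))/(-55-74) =-620/387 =-1.60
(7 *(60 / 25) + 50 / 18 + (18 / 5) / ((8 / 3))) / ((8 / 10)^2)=18835 / 576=32.70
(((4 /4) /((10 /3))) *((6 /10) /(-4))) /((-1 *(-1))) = -9 /200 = -0.04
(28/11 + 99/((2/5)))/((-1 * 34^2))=-5501/25432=-0.22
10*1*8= 80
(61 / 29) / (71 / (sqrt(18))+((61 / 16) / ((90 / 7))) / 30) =-1125230400 / 15156870232459+1347114240000 * sqrt(2) / 15156870232459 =0.13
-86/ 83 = -1.04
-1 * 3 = -3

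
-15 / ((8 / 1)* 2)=-15 / 16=-0.94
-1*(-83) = 83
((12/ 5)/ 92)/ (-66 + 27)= -1/ 1495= -0.00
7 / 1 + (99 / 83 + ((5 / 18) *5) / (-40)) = 97505 / 11952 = 8.16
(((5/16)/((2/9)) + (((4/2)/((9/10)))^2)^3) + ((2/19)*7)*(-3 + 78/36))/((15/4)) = 7833595483/242337096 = 32.33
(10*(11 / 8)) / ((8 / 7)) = 385 / 32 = 12.03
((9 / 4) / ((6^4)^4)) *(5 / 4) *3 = 0.00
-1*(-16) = 16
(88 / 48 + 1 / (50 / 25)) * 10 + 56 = 238 / 3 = 79.33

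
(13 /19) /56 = 13 /1064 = 0.01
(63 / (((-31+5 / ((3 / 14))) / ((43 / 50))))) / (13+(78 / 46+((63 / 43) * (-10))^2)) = -15026823 / 487683100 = -0.03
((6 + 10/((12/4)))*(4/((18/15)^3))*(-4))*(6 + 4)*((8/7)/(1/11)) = -10864.20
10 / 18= 5 / 9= 0.56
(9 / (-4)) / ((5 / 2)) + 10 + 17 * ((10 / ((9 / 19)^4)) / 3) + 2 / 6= 223402463 / 196830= 1135.00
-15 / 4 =-3.75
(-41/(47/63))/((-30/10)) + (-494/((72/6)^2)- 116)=-342161/3384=-101.11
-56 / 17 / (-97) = 56 / 1649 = 0.03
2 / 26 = 1 / 13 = 0.08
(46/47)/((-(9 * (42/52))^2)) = -0.02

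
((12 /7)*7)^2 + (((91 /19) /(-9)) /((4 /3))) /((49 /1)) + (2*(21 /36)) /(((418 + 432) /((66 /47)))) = 4590536171 /31880100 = 143.99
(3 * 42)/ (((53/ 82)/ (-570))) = -111117.74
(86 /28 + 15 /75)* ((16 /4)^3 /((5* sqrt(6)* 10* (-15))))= -1832* sqrt(6) /39375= -0.11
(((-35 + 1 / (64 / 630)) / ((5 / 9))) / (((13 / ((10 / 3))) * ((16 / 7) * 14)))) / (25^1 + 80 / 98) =-1029 / 73216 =-0.01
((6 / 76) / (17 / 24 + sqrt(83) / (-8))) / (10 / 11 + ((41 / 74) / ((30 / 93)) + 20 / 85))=-7472520 * sqrt(83) / 1723156987- 42344280 / 1723156987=-0.06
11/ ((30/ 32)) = 176/ 15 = 11.73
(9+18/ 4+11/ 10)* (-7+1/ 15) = -7592/ 75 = -101.23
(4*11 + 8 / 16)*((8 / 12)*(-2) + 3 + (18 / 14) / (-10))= 28747 / 420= 68.45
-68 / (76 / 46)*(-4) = 3128 / 19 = 164.63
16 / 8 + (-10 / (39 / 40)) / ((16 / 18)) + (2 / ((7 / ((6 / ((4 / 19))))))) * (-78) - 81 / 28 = -647.57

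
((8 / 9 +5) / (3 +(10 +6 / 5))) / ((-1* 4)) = -265 / 2556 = -0.10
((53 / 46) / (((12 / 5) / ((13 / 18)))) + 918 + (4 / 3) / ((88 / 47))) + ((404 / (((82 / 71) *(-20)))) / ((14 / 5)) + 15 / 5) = 28727157037 / 31367952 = 915.81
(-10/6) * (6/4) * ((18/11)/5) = -9/11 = -0.82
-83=-83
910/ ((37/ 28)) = 25480/ 37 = 688.65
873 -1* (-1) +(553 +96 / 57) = 27145 / 19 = 1428.68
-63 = -63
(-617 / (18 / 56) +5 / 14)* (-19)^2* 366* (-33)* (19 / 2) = 1112945105591 / 14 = 79496078970.79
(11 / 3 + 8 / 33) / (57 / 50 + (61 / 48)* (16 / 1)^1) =6450 / 35431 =0.18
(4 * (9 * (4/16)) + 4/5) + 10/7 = 393/35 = 11.23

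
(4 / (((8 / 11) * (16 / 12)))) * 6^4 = 5346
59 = 59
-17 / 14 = -1.21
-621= -621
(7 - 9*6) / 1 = -47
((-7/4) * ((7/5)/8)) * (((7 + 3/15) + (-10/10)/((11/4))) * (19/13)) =-43757/14300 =-3.06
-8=-8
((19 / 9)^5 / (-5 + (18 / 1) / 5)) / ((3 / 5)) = -61902475 / 1240029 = -49.92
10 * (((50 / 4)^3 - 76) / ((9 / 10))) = 375425 / 18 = 20856.94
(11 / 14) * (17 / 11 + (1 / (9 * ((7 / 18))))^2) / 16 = 877 / 10976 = 0.08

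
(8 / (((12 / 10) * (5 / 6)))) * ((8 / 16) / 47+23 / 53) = 8860 / 2491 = 3.56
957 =957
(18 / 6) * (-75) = -225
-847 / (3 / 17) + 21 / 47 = -4799.22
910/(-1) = -910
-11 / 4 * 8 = -22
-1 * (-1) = 1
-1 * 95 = -95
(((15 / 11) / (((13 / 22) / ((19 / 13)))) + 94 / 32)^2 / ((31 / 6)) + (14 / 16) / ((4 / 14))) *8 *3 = 3661533537 / 14166256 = 258.47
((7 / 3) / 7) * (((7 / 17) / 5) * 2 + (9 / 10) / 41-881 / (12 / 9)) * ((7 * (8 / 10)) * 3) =-64457771 / 17425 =-3699.15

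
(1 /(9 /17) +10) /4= 107 /36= 2.97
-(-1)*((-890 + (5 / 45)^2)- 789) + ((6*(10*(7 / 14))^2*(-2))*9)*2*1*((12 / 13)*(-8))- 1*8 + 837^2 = 777913159 / 1053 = 738758.94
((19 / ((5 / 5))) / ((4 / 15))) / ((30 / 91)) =1729 / 8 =216.12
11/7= 1.57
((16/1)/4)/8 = 1/2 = 0.50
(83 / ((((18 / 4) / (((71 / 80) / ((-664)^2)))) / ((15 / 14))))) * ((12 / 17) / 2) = 71 / 5057024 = 0.00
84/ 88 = 21/ 22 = 0.95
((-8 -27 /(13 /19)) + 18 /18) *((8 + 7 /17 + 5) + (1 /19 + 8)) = -4187532 /4199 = -997.27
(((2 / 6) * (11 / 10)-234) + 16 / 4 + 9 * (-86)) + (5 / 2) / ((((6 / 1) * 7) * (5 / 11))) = -421471 / 420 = -1003.50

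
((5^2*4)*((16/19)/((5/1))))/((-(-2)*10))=0.84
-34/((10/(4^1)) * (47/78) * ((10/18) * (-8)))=5967/1175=5.08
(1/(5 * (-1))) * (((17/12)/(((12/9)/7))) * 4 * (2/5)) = -119/50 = -2.38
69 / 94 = 0.73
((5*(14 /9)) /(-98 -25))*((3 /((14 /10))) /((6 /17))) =-425 /1107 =-0.38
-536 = -536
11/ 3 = 3.67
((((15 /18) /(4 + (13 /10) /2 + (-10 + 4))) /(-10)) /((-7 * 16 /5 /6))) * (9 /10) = -5 /336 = -0.01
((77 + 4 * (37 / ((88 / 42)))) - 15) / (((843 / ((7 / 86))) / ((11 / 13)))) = 10213 / 942474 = 0.01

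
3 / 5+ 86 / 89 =1.57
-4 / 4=-1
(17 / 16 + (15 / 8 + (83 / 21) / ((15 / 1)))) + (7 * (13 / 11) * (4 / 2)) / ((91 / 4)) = 217783 / 55440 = 3.93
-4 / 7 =-0.57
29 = 29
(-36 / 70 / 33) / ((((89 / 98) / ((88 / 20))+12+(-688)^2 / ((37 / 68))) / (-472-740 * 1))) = 7533792 / 346984954405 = 0.00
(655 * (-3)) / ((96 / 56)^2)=-32095 / 48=-668.65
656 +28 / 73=47916 / 73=656.38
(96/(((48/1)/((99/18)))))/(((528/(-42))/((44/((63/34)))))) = -187/9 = -20.78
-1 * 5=-5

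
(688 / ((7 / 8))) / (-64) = -86 / 7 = -12.29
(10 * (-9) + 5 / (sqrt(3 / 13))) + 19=-71 + 5 * sqrt(39) / 3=-60.59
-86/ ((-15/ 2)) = 172/ 15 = 11.47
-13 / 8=-1.62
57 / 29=1.97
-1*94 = -94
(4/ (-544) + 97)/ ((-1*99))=-4397/ 4488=-0.98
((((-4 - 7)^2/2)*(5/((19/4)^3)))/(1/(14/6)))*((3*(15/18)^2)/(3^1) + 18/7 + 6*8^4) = 161878.90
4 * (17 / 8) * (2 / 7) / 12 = 0.20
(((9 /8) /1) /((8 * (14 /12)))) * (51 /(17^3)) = 81 /64736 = 0.00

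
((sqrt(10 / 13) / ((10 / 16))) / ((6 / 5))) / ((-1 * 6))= -0.19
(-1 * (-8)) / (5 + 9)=4 / 7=0.57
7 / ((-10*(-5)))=7 / 50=0.14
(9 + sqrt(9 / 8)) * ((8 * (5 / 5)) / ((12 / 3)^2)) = 3 * sqrt(2) / 8 + 9 / 2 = 5.03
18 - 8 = 10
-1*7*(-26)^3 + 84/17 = 2091628/17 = 123036.94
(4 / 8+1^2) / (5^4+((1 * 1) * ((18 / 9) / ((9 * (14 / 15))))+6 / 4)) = 63 / 26323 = 0.00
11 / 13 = 0.85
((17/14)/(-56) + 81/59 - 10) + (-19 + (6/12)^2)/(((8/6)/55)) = -4522023/5782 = -782.09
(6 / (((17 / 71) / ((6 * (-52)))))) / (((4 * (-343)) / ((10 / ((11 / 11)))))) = 332280 / 5831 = 56.99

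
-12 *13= -156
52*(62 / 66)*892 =1437904 / 33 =43572.85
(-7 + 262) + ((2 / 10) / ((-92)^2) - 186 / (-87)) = 315580269 / 1227280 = 257.14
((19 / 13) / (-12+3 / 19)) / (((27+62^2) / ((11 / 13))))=-3971 / 147194775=-0.00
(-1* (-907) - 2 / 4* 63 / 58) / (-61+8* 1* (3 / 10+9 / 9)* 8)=525745 / 12876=40.83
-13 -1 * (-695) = 682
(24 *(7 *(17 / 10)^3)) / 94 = 103173 / 11750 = 8.78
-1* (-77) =77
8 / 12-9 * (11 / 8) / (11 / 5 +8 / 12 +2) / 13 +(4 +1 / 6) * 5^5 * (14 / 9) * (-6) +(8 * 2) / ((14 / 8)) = -58121651699 / 478296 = -121518.16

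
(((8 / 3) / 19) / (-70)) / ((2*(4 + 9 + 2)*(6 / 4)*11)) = -0.00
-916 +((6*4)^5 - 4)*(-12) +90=-95552266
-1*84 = -84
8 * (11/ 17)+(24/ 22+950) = 178822/ 187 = 956.27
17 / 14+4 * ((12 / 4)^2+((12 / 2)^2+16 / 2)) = 213.21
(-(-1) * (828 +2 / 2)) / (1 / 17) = 14093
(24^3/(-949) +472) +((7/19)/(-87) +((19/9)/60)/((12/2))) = 774982585601/1694192760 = 457.43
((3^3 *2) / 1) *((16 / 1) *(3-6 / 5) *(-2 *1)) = -15552 / 5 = -3110.40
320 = 320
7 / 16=0.44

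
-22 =-22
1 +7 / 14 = 1.50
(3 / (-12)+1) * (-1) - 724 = -2899 / 4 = -724.75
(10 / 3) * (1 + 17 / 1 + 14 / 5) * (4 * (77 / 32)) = 2002 / 3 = 667.33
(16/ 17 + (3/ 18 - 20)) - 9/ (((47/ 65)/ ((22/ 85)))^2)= -76781615/ 3830406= -20.05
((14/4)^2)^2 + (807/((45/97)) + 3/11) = 4989253/2640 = 1889.87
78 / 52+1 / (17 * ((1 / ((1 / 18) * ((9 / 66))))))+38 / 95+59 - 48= 144743 / 11220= 12.90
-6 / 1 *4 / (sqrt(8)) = -6 *sqrt(2) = -8.49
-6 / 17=-0.35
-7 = -7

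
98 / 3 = 32.67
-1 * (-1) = 1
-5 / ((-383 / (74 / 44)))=185 / 8426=0.02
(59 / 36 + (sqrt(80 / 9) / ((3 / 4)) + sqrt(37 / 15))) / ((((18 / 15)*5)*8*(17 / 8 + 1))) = sqrt(555) / 2250 + 59 / 5400 + 8*sqrt(5) / 675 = 0.05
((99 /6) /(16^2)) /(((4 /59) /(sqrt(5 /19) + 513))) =1947*sqrt(95) /38912 + 998811 /2048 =488.19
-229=-229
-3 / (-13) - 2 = -23 / 13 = -1.77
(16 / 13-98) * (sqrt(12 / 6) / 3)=-1258 * sqrt(2) / 39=-45.62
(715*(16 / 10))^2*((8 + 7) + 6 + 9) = 39262080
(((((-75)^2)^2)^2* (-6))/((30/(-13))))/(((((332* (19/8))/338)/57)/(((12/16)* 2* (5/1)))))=39590653381347656250/83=476995823871658509.04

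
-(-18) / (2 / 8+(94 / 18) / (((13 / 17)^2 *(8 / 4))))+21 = 711939 / 28687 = 24.82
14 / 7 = 2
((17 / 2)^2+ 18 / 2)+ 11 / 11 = 329 / 4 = 82.25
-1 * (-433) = 433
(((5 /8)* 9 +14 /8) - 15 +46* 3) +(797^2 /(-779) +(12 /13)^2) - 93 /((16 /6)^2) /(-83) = -478363671001 /699330112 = -684.03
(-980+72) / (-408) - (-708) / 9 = 8251 / 102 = 80.89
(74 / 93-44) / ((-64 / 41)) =82369 / 2976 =27.68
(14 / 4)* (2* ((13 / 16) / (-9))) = -91 / 144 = -0.63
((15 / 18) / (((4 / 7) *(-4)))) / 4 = -35 / 384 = -0.09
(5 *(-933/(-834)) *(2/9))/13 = 1555/16263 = 0.10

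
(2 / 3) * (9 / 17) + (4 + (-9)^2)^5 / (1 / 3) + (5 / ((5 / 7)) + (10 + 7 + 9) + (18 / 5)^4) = 141431070498342 / 10625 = 13311159576.31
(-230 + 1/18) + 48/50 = -103043/450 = -228.98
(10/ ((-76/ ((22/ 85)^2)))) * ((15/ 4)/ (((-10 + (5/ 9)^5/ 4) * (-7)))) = -42869574/ 90666540895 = -0.00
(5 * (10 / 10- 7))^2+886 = 1786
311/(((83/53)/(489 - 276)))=3510879/83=42299.75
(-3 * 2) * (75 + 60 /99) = -4990 /11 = -453.64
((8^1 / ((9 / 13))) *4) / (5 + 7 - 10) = 208 / 9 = 23.11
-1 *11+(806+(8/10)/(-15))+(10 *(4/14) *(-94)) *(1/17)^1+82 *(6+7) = 16467949/8925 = 1845.15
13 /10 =1.30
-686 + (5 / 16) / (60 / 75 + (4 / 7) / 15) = -965363 / 1408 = -685.63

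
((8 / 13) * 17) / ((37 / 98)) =13328 / 481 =27.71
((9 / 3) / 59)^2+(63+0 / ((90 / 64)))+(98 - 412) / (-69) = 67.55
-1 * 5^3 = -125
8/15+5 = 83/15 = 5.53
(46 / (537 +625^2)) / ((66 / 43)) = 989 / 12908346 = 0.00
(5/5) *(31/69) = 31/69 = 0.45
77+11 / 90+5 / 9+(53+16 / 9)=11921 / 90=132.46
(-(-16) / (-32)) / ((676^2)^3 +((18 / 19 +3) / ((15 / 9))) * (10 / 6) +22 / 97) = -1843 / 351751134254960516122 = -0.00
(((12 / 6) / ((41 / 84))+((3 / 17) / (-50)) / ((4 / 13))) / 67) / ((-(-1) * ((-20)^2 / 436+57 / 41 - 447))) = -62086509 / 452713774000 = -0.00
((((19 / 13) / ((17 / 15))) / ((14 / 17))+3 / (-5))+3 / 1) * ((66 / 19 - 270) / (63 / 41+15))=-62442918 / 976885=-63.92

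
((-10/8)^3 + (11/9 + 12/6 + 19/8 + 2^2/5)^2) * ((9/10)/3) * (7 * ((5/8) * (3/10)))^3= 433096153/16384000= 26.43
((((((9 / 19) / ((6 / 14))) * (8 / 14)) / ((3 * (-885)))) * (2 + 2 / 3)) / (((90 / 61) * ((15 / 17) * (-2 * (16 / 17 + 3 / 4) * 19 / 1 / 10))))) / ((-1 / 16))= -18052096 / 14880013875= -0.00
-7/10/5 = -7/50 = -0.14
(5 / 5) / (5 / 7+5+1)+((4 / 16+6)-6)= 75 / 188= 0.40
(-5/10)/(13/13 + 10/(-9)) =9/2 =4.50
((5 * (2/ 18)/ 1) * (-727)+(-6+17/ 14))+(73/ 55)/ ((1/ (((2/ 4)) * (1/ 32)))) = -90623081/ 221760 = -408.65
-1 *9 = -9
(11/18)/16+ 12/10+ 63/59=195917/84960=2.31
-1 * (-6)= 6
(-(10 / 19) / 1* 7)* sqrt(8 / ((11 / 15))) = -140* sqrt(330) / 209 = -12.17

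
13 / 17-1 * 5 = -72 / 17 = -4.24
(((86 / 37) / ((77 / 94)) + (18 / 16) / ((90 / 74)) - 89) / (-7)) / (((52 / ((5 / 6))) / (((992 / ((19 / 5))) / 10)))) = 100374559 / 19703684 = 5.09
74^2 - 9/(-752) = 5476.01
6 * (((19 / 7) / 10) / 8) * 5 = 1.02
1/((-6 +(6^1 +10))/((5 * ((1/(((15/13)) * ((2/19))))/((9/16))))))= 988/135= 7.32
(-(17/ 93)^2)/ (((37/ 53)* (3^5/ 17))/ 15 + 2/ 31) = -1301945/ 28434843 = -0.05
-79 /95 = -0.83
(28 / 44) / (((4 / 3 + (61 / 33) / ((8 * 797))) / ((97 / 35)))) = 1.32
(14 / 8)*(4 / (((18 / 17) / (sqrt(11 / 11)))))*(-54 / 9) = -119 / 3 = -39.67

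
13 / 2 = 6.50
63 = 63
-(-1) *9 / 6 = 3 / 2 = 1.50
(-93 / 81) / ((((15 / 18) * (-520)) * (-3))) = -0.00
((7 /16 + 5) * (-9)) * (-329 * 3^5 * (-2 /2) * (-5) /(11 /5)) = 1564962525 /176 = 8891832.53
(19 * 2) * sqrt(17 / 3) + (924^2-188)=38 * sqrt(51) / 3 + 853588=853678.46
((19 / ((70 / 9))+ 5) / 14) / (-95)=-521 / 93100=-0.01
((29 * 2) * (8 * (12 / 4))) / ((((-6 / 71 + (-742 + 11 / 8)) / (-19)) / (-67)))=-335501696 / 140241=-2392.32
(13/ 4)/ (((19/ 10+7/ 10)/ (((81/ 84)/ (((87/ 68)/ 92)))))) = 17595/ 203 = 86.67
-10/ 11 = -0.91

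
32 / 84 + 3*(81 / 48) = 5.44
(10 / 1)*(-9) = -90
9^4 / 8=6561 / 8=820.12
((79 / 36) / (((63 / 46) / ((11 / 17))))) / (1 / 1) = 19987 / 19278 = 1.04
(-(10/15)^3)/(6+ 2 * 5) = -1/54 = -0.02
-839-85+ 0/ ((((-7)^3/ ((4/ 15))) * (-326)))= -924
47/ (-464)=-47/ 464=-0.10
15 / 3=5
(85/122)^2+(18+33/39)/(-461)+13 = 13.44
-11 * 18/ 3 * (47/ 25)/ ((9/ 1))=-1034/ 75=-13.79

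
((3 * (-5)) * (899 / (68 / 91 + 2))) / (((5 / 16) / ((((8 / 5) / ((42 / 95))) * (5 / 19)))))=-373984 / 25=-14959.36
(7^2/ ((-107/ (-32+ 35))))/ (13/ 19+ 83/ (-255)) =-3.83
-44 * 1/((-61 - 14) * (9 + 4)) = 44/975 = 0.05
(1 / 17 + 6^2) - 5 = 528 / 17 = 31.06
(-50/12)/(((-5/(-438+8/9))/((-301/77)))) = 1423.92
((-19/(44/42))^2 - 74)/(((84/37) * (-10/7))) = -913049/11616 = -78.60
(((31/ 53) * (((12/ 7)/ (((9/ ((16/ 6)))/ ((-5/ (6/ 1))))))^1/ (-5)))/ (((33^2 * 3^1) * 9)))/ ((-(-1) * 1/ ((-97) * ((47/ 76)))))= -0.00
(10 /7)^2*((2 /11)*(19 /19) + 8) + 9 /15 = 46617 /2695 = 17.30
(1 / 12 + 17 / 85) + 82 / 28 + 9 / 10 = 1727 / 420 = 4.11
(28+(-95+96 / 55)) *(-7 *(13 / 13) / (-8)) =-57.10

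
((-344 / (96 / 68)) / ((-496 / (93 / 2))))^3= 390617891 / 32768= 11920.71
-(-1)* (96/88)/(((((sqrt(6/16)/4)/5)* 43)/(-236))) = -37760* sqrt(6)/473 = -195.54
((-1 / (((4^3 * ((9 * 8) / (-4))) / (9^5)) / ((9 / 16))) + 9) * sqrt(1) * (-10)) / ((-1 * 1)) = 387405 / 1024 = 378.33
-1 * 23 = -23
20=20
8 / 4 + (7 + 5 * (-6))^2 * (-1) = -527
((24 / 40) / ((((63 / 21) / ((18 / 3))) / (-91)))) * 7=-3822 / 5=-764.40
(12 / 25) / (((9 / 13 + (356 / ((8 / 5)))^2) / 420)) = 52416 / 12871805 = 0.00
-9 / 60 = -0.15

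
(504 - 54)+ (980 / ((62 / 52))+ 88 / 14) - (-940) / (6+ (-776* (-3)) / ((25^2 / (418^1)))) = 135540694448 / 105988659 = 1278.82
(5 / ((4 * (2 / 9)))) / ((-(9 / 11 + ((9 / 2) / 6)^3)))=-440 / 97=-4.54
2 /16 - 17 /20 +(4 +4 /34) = 2307 /680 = 3.39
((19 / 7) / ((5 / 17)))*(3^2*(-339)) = -985473 / 35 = -28156.37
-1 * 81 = -81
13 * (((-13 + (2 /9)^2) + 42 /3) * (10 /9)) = 11050 /729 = 15.16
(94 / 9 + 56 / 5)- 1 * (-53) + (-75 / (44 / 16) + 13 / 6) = 49043 / 990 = 49.54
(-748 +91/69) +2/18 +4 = -153712/207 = -742.57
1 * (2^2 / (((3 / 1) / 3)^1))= 4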